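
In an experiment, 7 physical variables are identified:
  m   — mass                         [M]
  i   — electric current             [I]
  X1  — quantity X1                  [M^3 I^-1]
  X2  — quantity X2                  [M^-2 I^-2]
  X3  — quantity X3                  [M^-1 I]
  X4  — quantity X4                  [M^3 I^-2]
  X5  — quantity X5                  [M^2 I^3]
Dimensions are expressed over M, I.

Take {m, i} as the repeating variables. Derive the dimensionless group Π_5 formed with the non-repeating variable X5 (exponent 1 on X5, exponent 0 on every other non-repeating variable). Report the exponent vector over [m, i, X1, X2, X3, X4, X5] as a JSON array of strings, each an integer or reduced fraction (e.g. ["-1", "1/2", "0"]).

["-2", "-3", "0", "0", "0", "0", "1"]

Write exponents as rows M,I / cols m,i,X1,X2,X3,X4,X5:
  M: [ 1  0  3 -2 -1  3  2]
  I: [ 0  1 -1 -2  1 -2  3]
RREF → pivots at {m,i} ⇒ r = 2
Pivot set = {m,i}, free = {X1,X2,X3,X4,X5}
RREF:
  r0: [   1    0    3   -2   -1    3    2]
  r1: [   0    1   -1   -2    1   -2    3]
Fix exponent of X5 at 1, X1 at 0, X2 at 0, X3 at 0, X4 at 0; solve each RREF row for its pivot's exponent:
  r0: exp(m) + (2)·1 = 0 ⇒ exp(m) = -2
  r1: exp(i) + (3)·1 = 0 ⇒ exp(i) = -3
Π_5 = m^-2 · i^-3 · X5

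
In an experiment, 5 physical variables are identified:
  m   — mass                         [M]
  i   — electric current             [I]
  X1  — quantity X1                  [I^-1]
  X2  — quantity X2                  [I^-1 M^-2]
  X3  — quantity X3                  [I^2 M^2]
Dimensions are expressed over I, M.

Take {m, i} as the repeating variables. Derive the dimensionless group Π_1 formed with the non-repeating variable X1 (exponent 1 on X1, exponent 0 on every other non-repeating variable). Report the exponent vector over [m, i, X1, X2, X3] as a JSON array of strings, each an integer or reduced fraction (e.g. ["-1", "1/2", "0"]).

["0", "1", "1", "0", "0"]

Write exponents as rows I,M / cols m,i,X1,X2,X3:
  I: [ 0  1 -1 -1  2]
  M: [ 1  0  0 -2  2]
Row reduction gives pivot columns m,i; rank = 2
Repeat: m,i; free: X1,X2,X3
RREF:
  r0: [   1    0    0   -2    2]
  r1: [   0    1   -1   -1    2]
Fix exponent of X1 at 1, X2 at 0, X3 at 0; solve each RREF row for its pivot's exponent:
  r0: exp(m) + (0)·1 = 0 ⇒ exp(m) = 0
  r1: exp(i) + (-1)·1 = 0 ⇒ exp(i) = 1
Π_1 = i · X1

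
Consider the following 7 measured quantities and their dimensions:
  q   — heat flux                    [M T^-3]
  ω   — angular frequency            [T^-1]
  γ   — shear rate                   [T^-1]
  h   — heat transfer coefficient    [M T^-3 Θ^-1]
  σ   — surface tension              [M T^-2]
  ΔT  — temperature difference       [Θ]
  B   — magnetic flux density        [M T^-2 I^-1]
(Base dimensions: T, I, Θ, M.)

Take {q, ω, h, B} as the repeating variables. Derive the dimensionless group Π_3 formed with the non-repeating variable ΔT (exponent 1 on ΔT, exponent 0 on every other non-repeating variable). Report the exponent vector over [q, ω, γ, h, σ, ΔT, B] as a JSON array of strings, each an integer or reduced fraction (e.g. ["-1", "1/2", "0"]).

["-1", "0", "0", "1", "0", "1", "0"]

Write exponents as rows T,I,Θ,M / cols q,ω,γ,h,σ,ΔT,B:
  T: [-3 -1 -1 -3 -2  0 -2]
  I: [ 0  0  0  0  0  0 -1]
  Θ: [ 0  0  0 -1  0  1  0]
  M: [ 1  0  0  1  1  0  1]
RREF → pivots at {q,ω,h,B} ⇒ r = 4
Repeat: q,ω,h,B; free: γ,σ,ΔT
RREF:
  r0: [   1    0    0    0    1    1    0]
  r1: [   0    1    1    0   -1    0    0]
  r2: [   0    0    0    1    0   -1    0]
  r3: [   0    0    0    0    0    0    1]
Fix exponent of ΔT at 1, γ at 0, σ at 0; solve each RREF row for its pivot's exponent:
  r0: exp(q) + (1)·1 = 0 ⇒ exp(q) = -1
  r1: exp(ω) + (0)·1 = 0 ⇒ exp(ω) = 0
  r2: exp(h) + (-1)·1 = 0 ⇒ exp(h) = 1
  r3: exp(B) + (0)·1 = 0 ⇒ exp(B) = 0
Π_3 = q^-1 · h · ΔT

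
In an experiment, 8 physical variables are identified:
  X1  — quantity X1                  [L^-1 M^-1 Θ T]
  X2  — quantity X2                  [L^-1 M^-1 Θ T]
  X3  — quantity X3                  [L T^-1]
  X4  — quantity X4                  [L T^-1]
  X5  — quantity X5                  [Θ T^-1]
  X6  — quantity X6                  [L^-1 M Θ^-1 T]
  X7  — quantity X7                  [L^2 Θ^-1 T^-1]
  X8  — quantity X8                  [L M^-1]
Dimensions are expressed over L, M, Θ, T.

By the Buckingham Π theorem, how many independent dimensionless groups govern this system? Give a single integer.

Dimensional matrix (L×M×Θ×T by X1×X2×X3×X4×X5×X6×X7×X8):
  L: [-1 -1  1  1  0 -1  2  1]
  M: [-1 -1  0  0  0  1  0 -1]
  Θ: [ 1  1  0  0  1 -1 -1  0]
  T: [ 1  1 -1 -1 -1  1 -1  0]
RREF → pivots at {X1,X3,X5} ⇒ r = 3
Π count = n − r = 8 − 3 = 5

5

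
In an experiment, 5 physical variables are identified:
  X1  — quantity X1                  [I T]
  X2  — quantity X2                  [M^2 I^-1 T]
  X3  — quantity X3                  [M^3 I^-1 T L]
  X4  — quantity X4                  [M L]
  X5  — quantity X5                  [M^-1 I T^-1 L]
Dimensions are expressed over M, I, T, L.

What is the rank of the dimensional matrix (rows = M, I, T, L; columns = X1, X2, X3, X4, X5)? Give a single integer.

Exponent matrix [M,I,T,L] × [X1,X2,X3,X4,X5]:
  M: [ 0  2  3  1 -1]
  I: [ 1 -1 -1  0  1]
  T: [ 1  1  1  0 -1]
  L: [ 0  0  1  1  1]
Echelon form has 3 nonzero rows (pivots: X1,X2,X3)

3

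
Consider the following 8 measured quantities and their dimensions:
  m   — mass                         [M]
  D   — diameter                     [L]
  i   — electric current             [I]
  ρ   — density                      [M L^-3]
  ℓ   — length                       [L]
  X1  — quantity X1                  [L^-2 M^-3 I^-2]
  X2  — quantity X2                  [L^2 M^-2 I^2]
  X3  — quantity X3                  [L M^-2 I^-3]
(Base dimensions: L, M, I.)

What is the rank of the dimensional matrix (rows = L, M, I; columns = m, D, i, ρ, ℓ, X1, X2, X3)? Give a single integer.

Exponent matrix [L,M,I] × [m,D,i,ρ,ℓ,X1,X2,X3]:
  L: [ 0  1  0 -3  1 -2  2  1]
  M: [ 1  0  0  1  0 -3 -2 -2]
  I: [ 0  0  1  0  0 -2  2 -3]
Row reduction gives pivot columns m,D,i; rank = 3

3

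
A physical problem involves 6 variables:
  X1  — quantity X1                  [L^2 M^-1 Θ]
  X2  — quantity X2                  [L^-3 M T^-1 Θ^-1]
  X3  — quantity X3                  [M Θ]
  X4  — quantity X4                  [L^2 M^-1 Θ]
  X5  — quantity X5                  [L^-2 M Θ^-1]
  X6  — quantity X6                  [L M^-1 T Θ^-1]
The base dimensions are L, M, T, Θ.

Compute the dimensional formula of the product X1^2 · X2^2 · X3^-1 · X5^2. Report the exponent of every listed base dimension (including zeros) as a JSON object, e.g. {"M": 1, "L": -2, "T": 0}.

Exponent matrix [L,M,T,Θ] × [X1,X2,X3,X4,X5,X6]:
  L: [ 2 -3  0  2 -2  1]
  M: [-1  1  1 -1  1 -1]
  T: [ 0 -1  0  0  0  1]
  Θ: [ 1 -1  1  1 -1 -1]
  [L]: (2)·2+(2)·-3+(-1)·0+(2)·-2 = -6
  [M]: (2)·-1+(2)·1+(-1)·1+(2)·1 = 1
  [T]: (2)·0+(2)·-1+(-1)·0+(2)·0 = -2
  [Θ]: (2)·1+(2)·-1+(-1)·1+(2)·-1 = -3
⇒ L^-6 M T^-2 Θ^-3

{"L": -6, "M": 1, "T": -2, "Θ": -3}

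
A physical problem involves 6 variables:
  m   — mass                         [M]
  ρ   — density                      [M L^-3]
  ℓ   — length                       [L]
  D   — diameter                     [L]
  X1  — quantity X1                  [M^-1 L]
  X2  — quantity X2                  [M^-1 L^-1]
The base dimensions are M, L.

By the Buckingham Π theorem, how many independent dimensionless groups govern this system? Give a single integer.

4

Exponent matrix [M,L] × [m,ρ,ℓ,D,X1,X2]:
  M: [ 1  1  0  0 -1 -1]
  L: [ 0 -3  1  1  1 -1]
RREF → pivots at {m,ρ} ⇒ r = 2
Π count = n − r = 6 − 2 = 4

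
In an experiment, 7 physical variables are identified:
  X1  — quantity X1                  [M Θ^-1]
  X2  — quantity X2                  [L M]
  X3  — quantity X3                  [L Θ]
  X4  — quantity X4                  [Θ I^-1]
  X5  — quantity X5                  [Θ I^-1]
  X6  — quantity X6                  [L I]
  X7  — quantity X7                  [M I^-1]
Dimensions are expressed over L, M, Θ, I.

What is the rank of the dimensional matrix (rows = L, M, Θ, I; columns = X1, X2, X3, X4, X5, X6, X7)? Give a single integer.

3

Exponent matrix [L,M,Θ,I] × [X1,X2,X3,X4,X5,X6,X7]:
  L: [ 0  1  1  0  0  1  0]
  M: [ 1  1  0  0  0  0  1]
  Θ: [-1  0  1  1  1  0  0]
  I: [ 0  0  0 -1 -1  1 -1]
RREF → pivots at {X1,X2,X4} ⇒ r = 3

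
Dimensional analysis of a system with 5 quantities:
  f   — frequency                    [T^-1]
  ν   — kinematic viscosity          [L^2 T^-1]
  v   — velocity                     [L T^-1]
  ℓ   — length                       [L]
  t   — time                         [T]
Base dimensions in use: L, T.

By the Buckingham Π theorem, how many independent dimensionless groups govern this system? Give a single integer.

Exponent matrix [L,T] × [f,ν,v,ℓ,t]:
  L: [ 0  2  1  1  0]
  T: [-1 -1 -1  0  1]
Echelon form has 2 nonzero rows (pivots: f,ν)
Π count = n − r = 5 − 2 = 3

3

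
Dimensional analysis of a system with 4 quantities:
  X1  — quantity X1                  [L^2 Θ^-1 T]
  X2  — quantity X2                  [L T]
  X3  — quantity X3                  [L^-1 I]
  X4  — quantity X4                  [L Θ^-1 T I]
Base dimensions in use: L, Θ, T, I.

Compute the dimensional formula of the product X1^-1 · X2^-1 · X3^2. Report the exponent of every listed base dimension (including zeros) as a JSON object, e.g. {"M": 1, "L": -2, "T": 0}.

{"L": -5, "Θ": 1, "T": -2, "I": 2}

Write exponents as rows L,Θ,T,I / cols X1,X2,X3,X4:
  L: [ 2  1 -1  1]
  Θ: [-1  0  0 -1]
  T: [ 1  1  0  1]
  I: [ 0  0  1  1]
  [L]: (-1)·2+(-1)·1+(2)·-1 = -5
  [Θ]: (-1)·-1+(-1)·0+(2)·0 = 1
  [T]: (-1)·1+(-1)·1+(2)·0 = -2
  [I]: (-1)·0+(-1)·0+(2)·1 = 2
⇒ L^-5 Θ T^-2 I^2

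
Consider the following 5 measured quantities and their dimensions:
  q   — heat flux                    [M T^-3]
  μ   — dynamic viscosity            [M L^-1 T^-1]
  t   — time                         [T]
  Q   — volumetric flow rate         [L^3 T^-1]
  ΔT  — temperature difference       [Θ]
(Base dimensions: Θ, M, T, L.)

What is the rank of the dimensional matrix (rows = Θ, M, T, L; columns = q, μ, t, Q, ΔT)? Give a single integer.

Dimensional matrix (Θ×M×T×L by q×μ×t×Q×ΔT):
  Θ: [ 0  0  0  0  1]
  M: [ 1  1  0  0  0]
  T: [-3 -1  1 -1  0]
  L: [ 0 -1  0  3  0]
Echelon form has 4 nonzero rows (pivots: q,μ,t,ΔT)

4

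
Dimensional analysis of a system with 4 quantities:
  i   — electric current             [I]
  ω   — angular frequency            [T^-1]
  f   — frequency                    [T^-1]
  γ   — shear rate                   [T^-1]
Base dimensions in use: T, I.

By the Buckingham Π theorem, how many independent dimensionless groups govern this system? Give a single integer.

Write exponents as rows T,I / cols i,ω,f,γ:
  T: [ 0 -1 -1 -1]
  I: [ 1  0  0  0]
Echelon form has 2 nonzero rows (pivots: i,ω)
4 vars − rank 2 = 2 Π groups

2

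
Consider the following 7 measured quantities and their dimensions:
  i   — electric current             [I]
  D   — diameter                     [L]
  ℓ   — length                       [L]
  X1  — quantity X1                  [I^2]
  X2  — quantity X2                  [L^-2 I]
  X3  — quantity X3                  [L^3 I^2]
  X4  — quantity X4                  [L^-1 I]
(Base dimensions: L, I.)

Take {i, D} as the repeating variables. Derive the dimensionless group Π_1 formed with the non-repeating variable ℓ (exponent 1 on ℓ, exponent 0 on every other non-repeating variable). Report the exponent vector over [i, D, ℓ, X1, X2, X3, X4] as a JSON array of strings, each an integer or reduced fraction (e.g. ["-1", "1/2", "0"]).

Dimensional matrix (L×I by i×D×ℓ×X1×X2×X3×X4):
  L: [ 0  1  1  0 -2  3 -1]
  I: [ 1  0  0  2  1  2  1]
RREF → pivots at {i,D} ⇒ r = 2
Pivot set = {i,D}, free = {ℓ,X1,X2,X3,X4}
RREF:
  r0: [   1    0    0    2    1    2    1]
  r1: [   0    1    1    0   -2    3   -1]
Fix exponent of ℓ at 1, X1 at 0, X2 at 0, X3 at 0, X4 at 0; solve each RREF row for its pivot's exponent:
  r0: exp(i) + (0)·1 = 0 ⇒ exp(i) = 0
  r1: exp(D) + (1)·1 = 0 ⇒ exp(D) = -1
Π_1 = D^-1 · ℓ

["0", "-1", "1", "0", "0", "0", "0"]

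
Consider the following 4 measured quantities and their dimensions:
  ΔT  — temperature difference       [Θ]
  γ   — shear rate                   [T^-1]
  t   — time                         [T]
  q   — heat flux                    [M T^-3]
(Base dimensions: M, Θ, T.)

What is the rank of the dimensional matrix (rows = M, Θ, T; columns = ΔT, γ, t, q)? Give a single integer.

3

Write exponents as rows M,Θ,T / cols ΔT,γ,t,q:
  M: [ 0  0  0  1]
  Θ: [ 1  0  0  0]
  T: [ 0 -1  1 -3]
Echelon form has 3 nonzero rows (pivots: ΔT,γ,q)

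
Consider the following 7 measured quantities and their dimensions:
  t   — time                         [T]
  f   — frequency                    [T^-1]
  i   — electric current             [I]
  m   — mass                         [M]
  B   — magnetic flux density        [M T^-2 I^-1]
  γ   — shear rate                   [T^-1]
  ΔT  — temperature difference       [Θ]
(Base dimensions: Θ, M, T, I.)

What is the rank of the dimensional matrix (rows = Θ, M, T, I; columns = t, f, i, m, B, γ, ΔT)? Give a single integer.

Dimensional matrix (Θ×M×T×I by t×f×i×m×B×γ×ΔT):
  Θ: [ 0  0  0  0  0  0  1]
  M: [ 0  0  0  1  1  0  0]
  T: [ 1 -1  0  0 -2 -1  0]
  I: [ 0  0  1  0 -1  0  0]
Echelon form has 4 nonzero rows (pivots: t,i,m,ΔT)

4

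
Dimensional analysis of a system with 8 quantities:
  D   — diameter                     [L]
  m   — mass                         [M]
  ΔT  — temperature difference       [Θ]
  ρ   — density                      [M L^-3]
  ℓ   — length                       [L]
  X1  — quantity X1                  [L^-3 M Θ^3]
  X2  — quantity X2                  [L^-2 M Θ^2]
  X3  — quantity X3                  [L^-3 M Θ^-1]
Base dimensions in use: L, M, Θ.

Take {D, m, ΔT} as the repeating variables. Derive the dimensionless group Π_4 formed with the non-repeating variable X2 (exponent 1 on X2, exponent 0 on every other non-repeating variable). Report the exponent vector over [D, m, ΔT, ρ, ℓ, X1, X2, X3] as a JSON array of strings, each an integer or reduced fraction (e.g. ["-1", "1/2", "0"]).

["2", "-1", "-2", "0", "0", "0", "1", "0"]

Write exponents as rows L,M,Θ / cols D,m,ΔT,ρ,ℓ,X1,X2,X3:
  L: [ 1  0  0 -3  1 -3 -2 -3]
  M: [ 0  1  0  1  0  1  1  1]
  Θ: [ 0  0  1  0  0  3  2 -1]
Row reduction gives pivot columns D,m,ΔT; rank = 3
Pivot set = {D,m,ΔT}, free = {ρ,ℓ,X1,X2,X3}
RREF:
  r0: [   1    0    0   -3    1   -3   -2   -3]
  r1: [   0    1    0    1    0    1    1    1]
  r2: [   0    0    1    0    0    3    2   -1]
Fix exponent of X2 at 1, ρ at 0, ℓ at 0, X1 at 0, X3 at 0; solve each RREF row for its pivot's exponent:
  r0: exp(D) + (-2)·1 = 0 ⇒ exp(D) = 2
  r1: exp(m) + (1)·1 = 0 ⇒ exp(m) = -1
  r2: exp(ΔT) + (2)·1 = 0 ⇒ exp(ΔT) = -2
Π_4 = D^2 · m^-1 · ΔT^-2 · X2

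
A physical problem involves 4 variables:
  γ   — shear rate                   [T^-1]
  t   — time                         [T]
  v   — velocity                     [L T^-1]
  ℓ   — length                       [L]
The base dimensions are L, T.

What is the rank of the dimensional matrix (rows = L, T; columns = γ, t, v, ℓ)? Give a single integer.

2

Exponent matrix [L,T] × [γ,t,v,ℓ]:
  L: [ 0  0  1  1]
  T: [-1  1 -1  0]
Row reduction gives pivot columns γ,v; rank = 2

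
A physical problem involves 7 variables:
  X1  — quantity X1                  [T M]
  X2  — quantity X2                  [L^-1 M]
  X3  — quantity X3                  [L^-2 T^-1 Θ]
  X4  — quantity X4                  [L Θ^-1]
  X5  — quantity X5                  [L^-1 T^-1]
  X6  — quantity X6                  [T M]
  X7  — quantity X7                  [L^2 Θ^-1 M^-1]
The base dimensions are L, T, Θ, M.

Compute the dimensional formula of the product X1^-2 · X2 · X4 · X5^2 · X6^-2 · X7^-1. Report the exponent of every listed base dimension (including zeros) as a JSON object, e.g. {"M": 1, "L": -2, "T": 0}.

Exponent matrix [L,T,Θ,M] × [X1,X2,X3,X4,X5,X6,X7]:
  L: [ 0 -1 -2  1 -1  0  2]
  T: [ 1  0 -1  0 -1  1  0]
  Θ: [ 0  0  1 -1  0  0 -1]
  M: [ 1  1  0  0  0  1 -1]
  [L]: (-2)·0+(1)·-1+(1)·1+(2)·-1+(-2)·0+(-1)·2 = -4
  [T]: (-2)·1+(1)·0+(1)·0+(2)·-1+(-2)·1+(-1)·0 = -6
  [Θ]: (-2)·0+(1)·0+(1)·-1+(2)·0+(-2)·0+(-1)·-1 = 0
  [M]: (-2)·1+(1)·1+(1)·0+(2)·0+(-2)·1+(-1)·-1 = -2
⇒ L^-4 T^-6 M^-2

{"L": -4, "T": -6, "Θ": 0, "M": -2}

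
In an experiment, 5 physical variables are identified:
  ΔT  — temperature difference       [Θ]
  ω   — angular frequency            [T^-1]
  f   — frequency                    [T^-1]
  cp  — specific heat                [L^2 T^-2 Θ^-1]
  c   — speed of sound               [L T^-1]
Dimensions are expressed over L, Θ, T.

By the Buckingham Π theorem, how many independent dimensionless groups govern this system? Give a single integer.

Dimensional matrix (L×Θ×T by ΔT×ω×f×cp×c):
  L: [ 0  0  0  2  1]
  Θ: [ 1  0  0 -1  0]
  T: [ 0 -1 -1 -2 -1]
RREF → pivots at {ΔT,ω,cp} ⇒ r = 3
Π count = n − r = 5 − 3 = 2

2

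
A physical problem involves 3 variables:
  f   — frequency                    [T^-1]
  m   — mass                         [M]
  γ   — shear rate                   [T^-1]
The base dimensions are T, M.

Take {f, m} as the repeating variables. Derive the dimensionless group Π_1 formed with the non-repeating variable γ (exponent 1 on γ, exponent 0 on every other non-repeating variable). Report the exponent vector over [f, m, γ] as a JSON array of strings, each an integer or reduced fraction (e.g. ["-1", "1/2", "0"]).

["-1", "0", "1"]

Dimensional matrix (T×M by f×m×γ):
  T: [-1  0 -1]
  M: [ 0  1  0]
Echelon form has 2 nonzero rows (pivots: f,m)
Pivot set = {f,m}, free = {γ}
RREF:
  r0: [   1    0    1]
  r1: [   0    1    0]
Fix exponent of γ at 1; solve each RREF row for its pivot's exponent:
  r0: exp(f) + (1)·1 = 0 ⇒ exp(f) = -1
  r1: exp(m) + (0)·1 = 0 ⇒ exp(m) = 0
Π_1 = f^-1 · γ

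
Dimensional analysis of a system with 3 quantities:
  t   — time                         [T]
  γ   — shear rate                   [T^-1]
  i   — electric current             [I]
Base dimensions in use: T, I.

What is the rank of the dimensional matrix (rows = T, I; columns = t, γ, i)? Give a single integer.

Write exponents as rows T,I / cols t,γ,i:
  T: [ 1 -1  0]
  I: [ 0  0  1]
Echelon form has 2 nonzero rows (pivots: t,i)

2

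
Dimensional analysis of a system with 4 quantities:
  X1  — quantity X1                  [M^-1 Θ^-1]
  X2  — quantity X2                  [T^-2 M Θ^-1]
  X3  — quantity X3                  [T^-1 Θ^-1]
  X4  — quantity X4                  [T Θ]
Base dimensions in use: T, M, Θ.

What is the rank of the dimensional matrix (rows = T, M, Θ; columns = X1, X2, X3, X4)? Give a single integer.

2

Write exponents as rows T,M,Θ / cols X1,X2,X3,X4:
  T: [ 0 -2 -1  1]
  M: [-1  1  0  0]
  Θ: [-1 -1 -1  1]
Echelon form has 2 nonzero rows (pivots: X1,X2)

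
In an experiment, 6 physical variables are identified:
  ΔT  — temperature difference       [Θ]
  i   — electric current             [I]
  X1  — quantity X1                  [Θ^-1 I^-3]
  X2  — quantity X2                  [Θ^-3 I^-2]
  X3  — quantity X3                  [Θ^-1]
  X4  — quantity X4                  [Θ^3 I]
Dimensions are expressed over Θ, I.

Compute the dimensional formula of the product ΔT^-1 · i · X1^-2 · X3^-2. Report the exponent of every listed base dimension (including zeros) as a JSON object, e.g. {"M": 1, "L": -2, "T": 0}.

{"Θ": 3, "I": 7}

Write exponents as rows Θ,I / cols ΔT,i,X1,X2,X3,X4:
  Θ: [ 1  0 -1 -3 -1  3]
  I: [ 0  1 -3 -2  0  1]
  [Θ]: (-1)·1+(1)·0+(-2)·-1+(-2)·-1 = 3
  [I]: (-1)·0+(1)·1+(-2)·-3+(-2)·0 = 7
⇒ Θ^3 I^7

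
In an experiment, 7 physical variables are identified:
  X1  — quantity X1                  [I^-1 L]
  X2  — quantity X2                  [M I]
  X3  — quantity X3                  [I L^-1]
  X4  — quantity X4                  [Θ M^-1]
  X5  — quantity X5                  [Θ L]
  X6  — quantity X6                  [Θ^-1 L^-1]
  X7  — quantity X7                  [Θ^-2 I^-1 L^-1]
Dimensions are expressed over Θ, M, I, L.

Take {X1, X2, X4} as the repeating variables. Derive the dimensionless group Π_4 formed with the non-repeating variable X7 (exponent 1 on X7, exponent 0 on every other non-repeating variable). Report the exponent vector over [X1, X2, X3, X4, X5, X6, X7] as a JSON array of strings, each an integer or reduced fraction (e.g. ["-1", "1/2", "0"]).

["1", "2", "0", "2", "0", "0", "1"]

Exponent matrix [Θ,M,I,L] × [X1,X2,X3,X4,X5,X6,X7]:
  Θ: [ 0  0  0  1  1 -1 -2]
  M: [ 0  1  0 -1  0  0  0]
  I: [-1  1  1  0  0  0 -1]
  L: [ 1  0 -1  0  1 -1 -1]
Row reduction gives pivot columns X1,X2,X4; rank = 3
Pivot set = {X1,X2,X4}, free = {X3,X5,X6,X7}
RREF:
  r0: [   1    0   -1    0    1   -1   -1]
  r1: [   0    1    0    0    1   -1   -2]
  r2: [   0    0    0    1    1   -1   -2]
  r3: [   0    0    0    0    0    0    0]
Fix exponent of X7 at 1, X3 at 0, X5 at 0, X6 at 0; solve each RREF row for its pivot's exponent:
  r0: exp(X1) + (-1)·1 = 0 ⇒ exp(X1) = 1
  r1: exp(X2) + (-2)·1 = 0 ⇒ exp(X2) = 2
  r2: exp(X4) + (-2)·1 = 0 ⇒ exp(X4) = 2
Π_4 = X1 · X2^2 · X4^2 · X7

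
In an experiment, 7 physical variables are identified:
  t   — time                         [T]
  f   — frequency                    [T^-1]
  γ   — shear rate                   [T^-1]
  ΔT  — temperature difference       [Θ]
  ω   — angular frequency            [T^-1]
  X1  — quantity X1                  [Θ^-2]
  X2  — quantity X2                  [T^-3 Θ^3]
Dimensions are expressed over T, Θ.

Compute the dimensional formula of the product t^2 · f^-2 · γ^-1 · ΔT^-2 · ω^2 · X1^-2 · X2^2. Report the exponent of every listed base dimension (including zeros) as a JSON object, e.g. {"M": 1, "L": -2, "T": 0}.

{"T": -3, "Θ": 8}

Write exponents as rows T,Θ / cols t,f,γ,ΔT,ω,X1,X2:
  T: [ 1 -1 -1  0 -1  0 -3]
  Θ: [ 0  0  0  1  0 -2  3]
  [T]: (2)·1+(-2)·-1+(-1)·-1+(-2)·0+(2)·-1+(-2)·0+(2)·-3 = -3
  [Θ]: (2)·0+(-2)·0+(-1)·0+(-2)·1+(2)·0+(-2)·-2+(2)·3 = 8
⇒ T^-3 Θ^8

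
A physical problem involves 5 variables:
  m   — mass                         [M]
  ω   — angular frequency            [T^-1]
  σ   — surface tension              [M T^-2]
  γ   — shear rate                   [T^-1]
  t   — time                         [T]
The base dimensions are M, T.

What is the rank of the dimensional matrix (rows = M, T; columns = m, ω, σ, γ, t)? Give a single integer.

Write exponents as rows M,T / cols m,ω,σ,γ,t:
  M: [ 1  0  1  0  0]
  T: [ 0 -1 -2 -1  1]
Row reduction gives pivot columns m,ω; rank = 2

2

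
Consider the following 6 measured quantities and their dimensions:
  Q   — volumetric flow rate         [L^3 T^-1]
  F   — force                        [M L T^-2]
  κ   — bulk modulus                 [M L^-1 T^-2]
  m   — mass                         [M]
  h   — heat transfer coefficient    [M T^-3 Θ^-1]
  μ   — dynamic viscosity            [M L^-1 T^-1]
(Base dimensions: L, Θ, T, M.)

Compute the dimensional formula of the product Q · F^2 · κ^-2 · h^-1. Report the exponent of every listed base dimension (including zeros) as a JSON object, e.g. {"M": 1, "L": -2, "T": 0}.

Dimensional matrix (L×Θ×T×M by Q×F×κ×m×h×μ):
  L: [ 3  1 -1  0  0 -1]
  Θ: [ 0  0  0  0 -1  0]
  T: [-1 -2 -2  0 -3 -1]
  M: [ 0  1  1  1  1  1]
  [L]: (1)·3+(2)·1+(-2)·-1+(-1)·0 = 7
  [Θ]: (1)·0+(2)·0+(-2)·0+(-1)·-1 = 1
  [T]: (1)·-1+(2)·-2+(-2)·-2+(-1)·-3 = 2
  [M]: (1)·0+(2)·1+(-2)·1+(-1)·1 = -1
⇒ L^7 Θ T^2 M^-1

{"L": 7, "Θ": 1, "T": 2, "M": -1}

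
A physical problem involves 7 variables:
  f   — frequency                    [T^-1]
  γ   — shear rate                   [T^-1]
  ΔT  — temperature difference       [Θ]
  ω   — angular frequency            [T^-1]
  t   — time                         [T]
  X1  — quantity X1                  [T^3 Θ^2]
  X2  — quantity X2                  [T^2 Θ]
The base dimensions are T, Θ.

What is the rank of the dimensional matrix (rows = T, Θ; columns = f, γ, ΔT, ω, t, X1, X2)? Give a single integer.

2

Exponent matrix [T,Θ] × [f,γ,ΔT,ω,t,X1,X2]:
  T: [-1 -1  0 -1  1  3  2]
  Θ: [ 0  0  1  0  0  2  1]
Echelon form has 2 nonzero rows (pivots: f,ΔT)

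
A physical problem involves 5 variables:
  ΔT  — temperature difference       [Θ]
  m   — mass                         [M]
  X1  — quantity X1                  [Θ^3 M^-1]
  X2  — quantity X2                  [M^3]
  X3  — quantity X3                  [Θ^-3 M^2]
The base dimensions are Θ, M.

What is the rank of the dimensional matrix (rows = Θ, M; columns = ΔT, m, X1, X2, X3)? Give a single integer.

Dimensional matrix (Θ×M by ΔT×m×X1×X2×X3):
  Θ: [ 1  0  3  0 -3]
  M: [ 0  1 -1  3  2]
Row reduction gives pivot columns ΔT,m; rank = 2

2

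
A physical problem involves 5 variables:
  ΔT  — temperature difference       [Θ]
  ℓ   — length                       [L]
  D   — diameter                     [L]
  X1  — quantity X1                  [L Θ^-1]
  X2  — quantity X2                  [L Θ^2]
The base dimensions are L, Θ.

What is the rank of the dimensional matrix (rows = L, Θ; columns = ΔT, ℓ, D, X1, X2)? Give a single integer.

2

Exponent matrix [L,Θ] × [ΔT,ℓ,D,X1,X2]:
  L: [ 0  1  1  1  1]
  Θ: [ 1  0  0 -1  2]
Row reduction gives pivot columns ΔT,ℓ; rank = 2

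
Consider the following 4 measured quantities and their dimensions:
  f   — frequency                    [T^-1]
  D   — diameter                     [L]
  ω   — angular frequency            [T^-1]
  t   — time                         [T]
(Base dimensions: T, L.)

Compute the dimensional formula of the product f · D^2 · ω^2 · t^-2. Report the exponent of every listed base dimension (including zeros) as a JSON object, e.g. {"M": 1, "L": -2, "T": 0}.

Dimensional matrix (T×L by f×D×ω×t):
  T: [-1  0 -1  1]
  L: [ 0  1  0  0]
  [T]: (1)·-1+(2)·0+(2)·-1+(-2)·1 = -5
  [L]: (1)·0+(2)·1+(2)·0+(-2)·0 = 2
⇒ T^-5 L^2

{"T": -5, "L": 2}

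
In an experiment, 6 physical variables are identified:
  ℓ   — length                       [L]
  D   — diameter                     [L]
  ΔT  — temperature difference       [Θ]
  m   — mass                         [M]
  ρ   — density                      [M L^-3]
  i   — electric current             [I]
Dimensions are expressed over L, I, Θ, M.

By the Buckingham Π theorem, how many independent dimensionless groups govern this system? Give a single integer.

Write exponents as rows L,I,Θ,M / cols ℓ,D,ΔT,m,ρ,i:
  L: [ 1  1  0  0 -3  0]
  I: [ 0  0  0  0  0  1]
  Θ: [ 0  0  1  0  0  0]
  M: [ 0  0  0  1  1  0]
Echelon form has 4 nonzero rows (pivots: ℓ,ΔT,m,i)
6 vars − rank 4 = 2 Π groups

2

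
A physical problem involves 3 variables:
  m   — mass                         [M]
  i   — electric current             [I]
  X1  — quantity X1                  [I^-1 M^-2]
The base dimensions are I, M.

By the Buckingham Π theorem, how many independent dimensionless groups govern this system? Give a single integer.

1

Dimensional matrix (I×M by m×i×X1):
  I: [ 0  1 -1]
  M: [ 1  0 -2]
Row reduction gives pivot columns m,i; rank = 2
Π count = n − r = 3 − 2 = 1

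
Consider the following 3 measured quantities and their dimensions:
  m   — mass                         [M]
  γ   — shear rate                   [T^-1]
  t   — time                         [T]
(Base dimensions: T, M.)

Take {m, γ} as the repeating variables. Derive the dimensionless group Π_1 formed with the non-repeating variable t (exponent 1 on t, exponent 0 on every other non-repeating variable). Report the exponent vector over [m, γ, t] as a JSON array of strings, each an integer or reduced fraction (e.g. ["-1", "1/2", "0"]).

["0", "1", "1"]

Exponent matrix [T,M] × [m,γ,t]:
  T: [ 0 -1  1]
  M: [ 1  0  0]
Echelon form has 2 nonzero rows (pivots: m,γ)
Pivot set = {m,γ}, free = {t}
RREF:
  r0: [   1    0    0]
  r1: [   0    1   -1]
Fix exponent of t at 1; solve each RREF row for its pivot's exponent:
  r0: exp(m) + (0)·1 = 0 ⇒ exp(m) = 0
  r1: exp(γ) + (-1)·1 = 0 ⇒ exp(γ) = 1
Π_1 = γ · t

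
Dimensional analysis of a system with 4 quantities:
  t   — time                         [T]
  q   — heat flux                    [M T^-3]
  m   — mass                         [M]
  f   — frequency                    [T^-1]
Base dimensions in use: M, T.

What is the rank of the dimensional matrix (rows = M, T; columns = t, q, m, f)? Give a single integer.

Write exponents as rows M,T / cols t,q,m,f:
  M: [ 0  1  1  0]
  T: [ 1 -3  0 -1]
RREF → pivots at {t,q} ⇒ r = 2

2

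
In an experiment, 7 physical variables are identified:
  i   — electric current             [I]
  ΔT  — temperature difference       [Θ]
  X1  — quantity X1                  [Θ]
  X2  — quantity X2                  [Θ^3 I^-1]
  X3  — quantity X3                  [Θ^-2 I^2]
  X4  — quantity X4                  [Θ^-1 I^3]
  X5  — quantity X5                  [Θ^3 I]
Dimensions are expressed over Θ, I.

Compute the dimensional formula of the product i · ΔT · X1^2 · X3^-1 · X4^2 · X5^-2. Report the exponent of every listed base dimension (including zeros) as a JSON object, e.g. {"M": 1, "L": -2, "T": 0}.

{"Θ": -3, "I": 3}

Dimensional matrix (Θ×I by i×ΔT×X1×X2×X3×X4×X5):
  Θ: [ 0  1  1  3 -2 -1  3]
  I: [ 1  0  0 -1  2  3  1]
  [Θ]: (1)·0+(1)·1+(2)·1+(-1)·-2+(2)·-1+(-2)·3 = -3
  [I]: (1)·1+(1)·0+(2)·0+(-1)·2+(2)·3+(-2)·1 = 3
⇒ Θ^-3 I^3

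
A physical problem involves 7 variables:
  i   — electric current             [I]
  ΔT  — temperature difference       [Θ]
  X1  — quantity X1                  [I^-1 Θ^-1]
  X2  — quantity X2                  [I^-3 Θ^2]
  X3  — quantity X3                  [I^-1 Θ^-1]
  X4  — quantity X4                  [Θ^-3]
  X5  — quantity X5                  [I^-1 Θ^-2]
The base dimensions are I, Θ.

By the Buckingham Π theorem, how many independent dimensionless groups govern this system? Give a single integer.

5

Exponent matrix [I,Θ] × [i,ΔT,X1,X2,X3,X4,X5]:
  I: [ 1  0 -1 -3 -1  0 -1]
  Θ: [ 0  1 -1  2 -1 -3 -2]
Echelon form has 2 nonzero rows (pivots: i,ΔT)
7 vars − rank 2 = 5 Π groups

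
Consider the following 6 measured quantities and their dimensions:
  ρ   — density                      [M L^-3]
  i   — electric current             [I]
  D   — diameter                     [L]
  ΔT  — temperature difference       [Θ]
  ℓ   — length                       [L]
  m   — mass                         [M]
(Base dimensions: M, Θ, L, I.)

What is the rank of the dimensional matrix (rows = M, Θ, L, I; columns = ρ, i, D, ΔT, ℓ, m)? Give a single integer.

Dimensional matrix (M×Θ×L×I by ρ×i×D×ΔT×ℓ×m):
  M: [ 1  0  0  0  0  1]
  Θ: [ 0  0  0  1  0  0]
  L: [-3  0  1  0  1  0]
  I: [ 0  1  0  0  0  0]
RREF → pivots at {ρ,i,D,ΔT} ⇒ r = 4

4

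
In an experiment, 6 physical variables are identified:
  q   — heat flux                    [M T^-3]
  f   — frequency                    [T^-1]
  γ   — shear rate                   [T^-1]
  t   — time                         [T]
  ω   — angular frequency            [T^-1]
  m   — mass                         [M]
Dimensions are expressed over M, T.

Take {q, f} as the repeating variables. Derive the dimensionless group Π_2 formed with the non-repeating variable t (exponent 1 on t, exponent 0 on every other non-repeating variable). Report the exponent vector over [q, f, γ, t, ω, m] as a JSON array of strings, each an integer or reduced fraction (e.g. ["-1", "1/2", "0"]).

["0", "1", "0", "1", "0", "0"]

Exponent matrix [M,T] × [q,f,γ,t,ω,m]:
  M: [ 1  0  0  0  0  1]
  T: [-3 -1 -1  1 -1  0]
Echelon form has 2 nonzero rows (pivots: q,f)
Pivot set = {q,f}, free = {γ,t,ω,m}
RREF:
  r0: [   1    0    0    0    0    1]
  r1: [   0    1    1   -1    1   -3]
Fix exponent of t at 1, γ at 0, ω at 0, m at 0; solve each RREF row for its pivot's exponent:
  r0: exp(q) + (0)·1 = 0 ⇒ exp(q) = 0
  r1: exp(f) + (-1)·1 = 0 ⇒ exp(f) = 1
Π_2 = f · t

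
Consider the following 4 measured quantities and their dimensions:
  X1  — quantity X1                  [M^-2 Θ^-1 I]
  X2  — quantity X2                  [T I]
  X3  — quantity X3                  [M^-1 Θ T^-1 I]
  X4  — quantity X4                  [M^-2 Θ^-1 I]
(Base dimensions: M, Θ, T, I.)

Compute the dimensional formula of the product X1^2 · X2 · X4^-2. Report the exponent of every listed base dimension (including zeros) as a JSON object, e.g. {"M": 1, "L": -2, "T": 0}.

{"M": 0, "Θ": 0, "T": 1, "I": 1}

Dimensional matrix (M×Θ×T×I by X1×X2×X3×X4):
  M: [-2  0 -1 -2]
  Θ: [-1  0  1 -1]
  T: [ 0  1 -1  0]
  I: [ 1  1  1  1]
  [M]: (2)·-2+(1)·0+(-2)·-2 = 0
  [Θ]: (2)·-1+(1)·0+(-2)·-1 = 0
  [T]: (2)·0+(1)·1+(-2)·0 = 1
  [I]: (2)·1+(1)·1+(-2)·1 = 1
⇒ T I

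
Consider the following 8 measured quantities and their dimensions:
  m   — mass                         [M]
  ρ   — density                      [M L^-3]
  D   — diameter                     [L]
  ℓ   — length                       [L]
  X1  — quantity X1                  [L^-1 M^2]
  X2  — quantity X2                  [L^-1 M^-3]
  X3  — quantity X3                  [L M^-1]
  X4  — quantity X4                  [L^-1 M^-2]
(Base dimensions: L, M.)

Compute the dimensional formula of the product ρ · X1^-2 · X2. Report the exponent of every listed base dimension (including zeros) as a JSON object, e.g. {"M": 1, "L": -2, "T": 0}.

Dimensional matrix (L×M by m×ρ×D×ℓ×X1×X2×X3×X4):
  L: [ 0 -3  1  1 -1 -1  1 -1]
  M: [ 1  1  0  0  2 -3 -1 -2]
  [L]: (1)·-3+(-2)·-1+(1)·-1 = -2
  [M]: (1)·1+(-2)·2+(1)·-3 = -6
⇒ L^-2 M^-6

{"L": -2, "M": -6}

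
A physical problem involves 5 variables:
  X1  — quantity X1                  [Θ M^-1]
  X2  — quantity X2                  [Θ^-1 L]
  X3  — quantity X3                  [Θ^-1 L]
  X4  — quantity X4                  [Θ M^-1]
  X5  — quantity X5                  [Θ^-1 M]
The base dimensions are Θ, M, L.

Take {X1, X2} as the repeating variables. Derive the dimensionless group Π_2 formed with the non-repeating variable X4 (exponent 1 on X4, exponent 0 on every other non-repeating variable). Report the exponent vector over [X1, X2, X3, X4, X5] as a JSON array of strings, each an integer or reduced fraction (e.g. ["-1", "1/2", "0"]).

["-1", "0", "0", "1", "0"]

Exponent matrix [Θ,M,L] × [X1,X2,X3,X4,X5]:
  Θ: [ 1 -1 -1  1 -1]
  M: [-1  0  0 -1  1]
  L: [ 0  1  1  0  0]
Row reduction gives pivot columns X1,X2; rank = 2
Repeat: X1,X2; free: X3,X4,X5
RREF:
  r0: [   1    0    0    1   -1]
  r1: [   0    1    1    0    0]
  r2: [   0    0    0    0    0]
Fix exponent of X4 at 1, X3 at 0, X5 at 0; solve each RREF row for its pivot's exponent:
  r0: exp(X1) + (1)·1 = 0 ⇒ exp(X1) = -1
  r1: exp(X2) + (0)·1 = 0 ⇒ exp(X2) = 0
Π_2 = X1^-1 · X4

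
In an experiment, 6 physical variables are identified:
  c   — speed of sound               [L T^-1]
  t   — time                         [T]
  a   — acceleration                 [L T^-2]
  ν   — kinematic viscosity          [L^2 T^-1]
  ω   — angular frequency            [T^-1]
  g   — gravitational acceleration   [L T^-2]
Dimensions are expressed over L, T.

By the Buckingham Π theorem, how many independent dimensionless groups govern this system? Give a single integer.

4

Dimensional matrix (L×T by c×t×a×ν×ω×g):
  L: [ 1  0  1  2  0  1]
  T: [-1  1 -2 -1 -1 -2]
Echelon form has 2 nonzero rows (pivots: c,t)
n=6, r=2 ⇒ 4 dimensionless groups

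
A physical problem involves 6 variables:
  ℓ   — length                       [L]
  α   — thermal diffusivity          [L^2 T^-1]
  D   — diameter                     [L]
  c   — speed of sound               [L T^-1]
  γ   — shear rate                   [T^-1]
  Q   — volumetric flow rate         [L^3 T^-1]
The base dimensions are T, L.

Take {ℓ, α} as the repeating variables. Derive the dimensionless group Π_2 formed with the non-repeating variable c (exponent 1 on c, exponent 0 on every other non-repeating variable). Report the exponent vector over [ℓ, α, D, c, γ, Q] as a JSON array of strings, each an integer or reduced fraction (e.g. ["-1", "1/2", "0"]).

Dimensional matrix (T×L by ℓ×α×D×c×γ×Q):
  T: [ 0 -1  0 -1 -1 -1]
  L: [ 1  2  1  1  0  3]
RREF → pivots at {ℓ,α} ⇒ r = 2
Pivot set = {ℓ,α}, free = {D,c,γ,Q}
RREF:
  r0: [   1    0    1   -1   -2    1]
  r1: [   0    1    0    1    1    1]
Fix exponent of c at 1, D at 0, γ at 0, Q at 0; solve each RREF row for its pivot's exponent:
  r0: exp(ℓ) + (-1)·1 = 0 ⇒ exp(ℓ) = 1
  r1: exp(α) + (1)·1 = 0 ⇒ exp(α) = -1
Π_2 = ℓ · α^-1 · c

["1", "-1", "0", "1", "0", "0"]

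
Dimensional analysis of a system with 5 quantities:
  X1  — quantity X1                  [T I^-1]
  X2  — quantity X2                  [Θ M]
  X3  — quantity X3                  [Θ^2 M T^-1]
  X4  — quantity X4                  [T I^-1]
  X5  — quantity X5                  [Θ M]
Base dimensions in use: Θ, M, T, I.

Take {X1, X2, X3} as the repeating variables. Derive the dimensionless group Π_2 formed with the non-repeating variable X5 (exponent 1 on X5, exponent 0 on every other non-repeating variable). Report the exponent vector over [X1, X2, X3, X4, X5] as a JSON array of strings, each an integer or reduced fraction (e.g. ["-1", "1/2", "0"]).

Exponent matrix [Θ,M,T,I] × [X1,X2,X3,X4,X5]:
  Θ: [ 0  1  2  0  1]
  M: [ 0  1  1  0  1]
  T: [ 1  0 -1  1  0]
  I: [-1  0  0 -1  0]
Row reduction gives pivot columns X1,X2,X3; rank = 3
Pivot set = {X1,X2,X3}, free = {X4,X5}
RREF:
  r0: [   1    0    0    1    0]
  r1: [   0    1    0    0    1]
  r2: [   0    0    1    0    0]
  r3: [   0    0    0    0    0]
Fix exponent of X5 at 1, X4 at 0; solve each RREF row for its pivot's exponent:
  r0: exp(X1) + (0)·1 = 0 ⇒ exp(X1) = 0
  r1: exp(X2) + (1)·1 = 0 ⇒ exp(X2) = -1
  r2: exp(X3) + (0)·1 = 0 ⇒ exp(X3) = 0
Π_2 = X2^-1 · X5

["0", "-1", "0", "0", "1"]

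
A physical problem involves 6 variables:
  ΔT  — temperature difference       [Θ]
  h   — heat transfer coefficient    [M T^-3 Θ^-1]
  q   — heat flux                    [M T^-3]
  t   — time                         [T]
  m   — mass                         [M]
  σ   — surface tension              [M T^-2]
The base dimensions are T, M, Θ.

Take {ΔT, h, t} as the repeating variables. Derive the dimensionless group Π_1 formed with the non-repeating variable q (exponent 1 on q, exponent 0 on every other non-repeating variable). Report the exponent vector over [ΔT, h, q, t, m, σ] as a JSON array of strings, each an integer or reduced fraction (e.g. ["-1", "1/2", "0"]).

Exponent matrix [T,M,Θ] × [ΔT,h,q,t,m,σ]:
  T: [ 0 -3 -3  1  0 -2]
  M: [ 0  1  1  0  1  1]
  Θ: [ 1 -1  0  0  0  0]
Row reduction gives pivot columns ΔT,h,t; rank = 3
Pivot set = {ΔT,h,t}, free = {q,m,σ}
RREF:
  r0: [   1    0    1    0    1    1]
  r1: [   0    1    1    0    1    1]
  r2: [   0    0    0    1    3    1]
Fix exponent of q at 1, m at 0, σ at 0; solve each RREF row for its pivot's exponent:
  r0: exp(ΔT) + (1)·1 = 0 ⇒ exp(ΔT) = -1
  r1: exp(h) + (1)·1 = 0 ⇒ exp(h) = -1
  r2: exp(t) + (0)·1 = 0 ⇒ exp(t) = 0
Π_1 = ΔT^-1 · h^-1 · q

["-1", "-1", "1", "0", "0", "0"]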